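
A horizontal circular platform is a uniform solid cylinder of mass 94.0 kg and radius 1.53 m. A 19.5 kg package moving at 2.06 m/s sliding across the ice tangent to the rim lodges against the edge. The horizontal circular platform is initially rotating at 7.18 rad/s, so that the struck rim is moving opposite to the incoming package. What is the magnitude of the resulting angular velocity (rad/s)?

The axle reaction passes through the central axle and exerts no torque about it; angular momentum about the central axle is conserved through the impact.
I_p = ½(94.0)(1.53)² = 110.0 kg·m². Taking the sense of the package's angular momentum as positive, L_{package} = m v R = (19.5)(2.06)(1.53) = 61.46 kg·m²/s.
L_i = −I_p ω_p + m v R = −(110.0)(7.18) + 61.46 = -728.5 kg·m²/s.
After sticking, I_f = I_p + m R² = 110.0 + (19.5)(1.53)² = 155.7 kg·m².
ω_f = L_i / I_f = -728.5 / 155.7 = -4.680 rad/s.

|ω_f| ≈ 4.68 rad/s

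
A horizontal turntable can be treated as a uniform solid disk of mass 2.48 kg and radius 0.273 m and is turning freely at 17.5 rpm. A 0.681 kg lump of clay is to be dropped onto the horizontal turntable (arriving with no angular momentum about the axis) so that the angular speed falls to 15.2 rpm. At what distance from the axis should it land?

The added mass arrives with no angular momentum about the axis, and any external torque about the axis is negligible, so the system's angular momentum is conserved.
I_p = ½(2.48)(0.273)² = 0.09242 kg·m².
I_p ω_i = (I_p + m r²) ω_f ⇒ m r² = I_p(ω_i/ω_f − 1) = 0.09242(17.5/15.2 − 1) = 0.01398 kg·m².
r = √(0.01398/0.681) = 0.1433 m.

r ≈ 0.143 m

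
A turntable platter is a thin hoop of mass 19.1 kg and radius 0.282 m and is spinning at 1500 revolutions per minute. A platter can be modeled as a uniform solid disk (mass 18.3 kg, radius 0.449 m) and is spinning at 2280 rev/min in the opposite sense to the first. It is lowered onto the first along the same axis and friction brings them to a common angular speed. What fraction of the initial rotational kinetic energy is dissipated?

fraction ≈ 0.915

No external torque acts about the common axis, so total angular momentum is conserved.
Moments of inertia: I_A = (19.1)(0.282)² = 1.519 kg·m²; I_B = ½(18.3)(0.449)² = 1.845 kg·m².
Taking A's sense as positive: L = (1.519)(1500) − (1.845)(2280) = -1927 kg·m²·rpm.
Combined I = 1.519 + 1.845 = 3.364 kg·m².
ω_f = L / I = -1927 / 3.364 = -573.0 rpm.
KE_i = ½ΣIω² = 71320 J; KE_f = ½(3.364)(60.01)² = 6056 J.
Fraction dissipated = (KE_i − KE_f)/KE_i = 0.9151.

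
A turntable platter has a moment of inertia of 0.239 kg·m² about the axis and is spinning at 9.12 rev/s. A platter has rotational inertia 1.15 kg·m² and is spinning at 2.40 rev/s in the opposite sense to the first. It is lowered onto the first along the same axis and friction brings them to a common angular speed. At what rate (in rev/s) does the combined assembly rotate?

No external torque acts about the common axis, so total angular momentum is conserved.
Taking A's sense as positive: L = (0.2390)(9.12) − (1.150)(2.40) = -0.5803 kg·m²·rev/s.
Combined I = 0.2390 + 1.150 = 1.389 kg·m².
ω_f = L / I = -0.5803 / 1.389 = -0.4178 rev/s.

|ω_f| ≈ 0.418 rev/s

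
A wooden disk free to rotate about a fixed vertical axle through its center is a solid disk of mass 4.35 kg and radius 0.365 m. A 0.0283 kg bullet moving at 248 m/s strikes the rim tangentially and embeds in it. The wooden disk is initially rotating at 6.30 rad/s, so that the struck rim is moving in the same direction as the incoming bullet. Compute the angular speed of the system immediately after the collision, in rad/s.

|ω_f| ≈ 14.9 rad/s

The axle reaction passes through the axle and exerts no torque about it; angular momentum about the axle is conserved through the impact.
I_p = ½(4.35)(0.365)² = 0.2898 kg·m². Taking the sense of the bullet's angular momentum as positive, L_{bullet} = m v R = (0.0283)(248)(0.365) = 2.562 kg·m²/s.
L_i = +I_p ω_p + m v R = +(0.2898)(6.30) + 2.562 = 4.387 kg·m²/s.
After sticking, I_f = I_p + m R² = 0.2898 + (0.0283)(0.365)² = 0.2935 kg·m².
ω_f = L_i / I_f = 4.387 / 0.2935 = 14.95 rad/s.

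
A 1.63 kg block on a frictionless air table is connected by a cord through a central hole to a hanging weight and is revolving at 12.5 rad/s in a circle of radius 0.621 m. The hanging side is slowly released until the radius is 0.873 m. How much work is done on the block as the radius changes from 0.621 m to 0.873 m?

No torque about the axis ⇒ m r₁² ω₁ = m r₂² ω₂.
ω₂ = ω₁ (r₁/r₂)² = (12.5)(0.621/0.873)² = 6.325 rad/s.
W = ΔKE = ½m(v₂² − v₁²) = -24.26 J.

W ≈ -24.3 J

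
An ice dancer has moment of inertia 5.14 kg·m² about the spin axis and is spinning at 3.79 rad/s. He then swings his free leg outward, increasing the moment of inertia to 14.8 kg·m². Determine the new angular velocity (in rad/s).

ω₂ ≈ 1.32 rad/s

With no external torque about the axis, L is conserved: I₁ω₁ = I₂ω₂.
ω₂ = I₁ω₁ / I₂ = (5.140)(3.79 rad/s) / (14.80) = 1.316 rad/s.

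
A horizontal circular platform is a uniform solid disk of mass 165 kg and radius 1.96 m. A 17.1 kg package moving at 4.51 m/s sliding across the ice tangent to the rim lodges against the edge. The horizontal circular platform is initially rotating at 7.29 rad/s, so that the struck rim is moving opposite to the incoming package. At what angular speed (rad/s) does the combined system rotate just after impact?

|ω_f| ≈ 5.64 rad/s

About the central axle the impulsive forces during the collision are internal, so angular momentum about that axis is conserved.
I_p = ½(165)(1.96)² = 316.9 kg·m². Taking the sense of the package's angular momentum as positive, L_{package} = m v R = (17.1)(4.51)(1.96) = 151.2 kg·m²/s.
L_i = −I_p ω_p + m v R = −(316.9)(7.29) + 151.2 = -2159 kg·m²/s.
After sticking, I_f = I_p + m R² = 316.9 + (17.1)(1.96)² = 382.6 kg·m².
ω_f = L_i / I_f = -2159 / 382.6 = -5.643 rad/s.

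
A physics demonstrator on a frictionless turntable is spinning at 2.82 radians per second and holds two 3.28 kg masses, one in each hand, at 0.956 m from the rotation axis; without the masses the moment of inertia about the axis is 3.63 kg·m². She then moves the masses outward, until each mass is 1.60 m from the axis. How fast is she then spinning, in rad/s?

Angular momentum about the spin axis is conserved since the torque about it is zero.
I₁ = 3.63 + 2(3.28)(0.956)² = 9.625 kg·m²; I₂ = 3.63 + 2(3.28)(1.60)² = 20.42 kg·m².
ω₂ = I₁ω₁ / I₂ = (9.625)(2.82 rad/s) / (20.42) = 1.329 rad/s.

ω₂ ≈ 1.33 rad/s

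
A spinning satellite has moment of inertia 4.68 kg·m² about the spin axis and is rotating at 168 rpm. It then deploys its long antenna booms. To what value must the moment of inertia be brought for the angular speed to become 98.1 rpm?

No external torque acts about the spin axis, so angular momentum is conserved.
I₂ = I₁ω₁ / ω₂ = (4.68)(168) / (98.1) = 8.015 kg·m².

I₂ ≈ 8.01 kg·m²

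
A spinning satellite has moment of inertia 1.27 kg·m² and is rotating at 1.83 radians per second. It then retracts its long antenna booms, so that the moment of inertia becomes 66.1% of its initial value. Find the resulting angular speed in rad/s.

ω₂ ≈ 2.77 rad/s

No external torque acts about the spin axis, so angular momentum is conserved.
I₂ = 0.661 × 1.27 = 0.8395 kg·m².
ω₂ = I₁ω₁ / I₂ = (1.270)(1.83 rad/s) / (0.8395) = 2.769 rad/s.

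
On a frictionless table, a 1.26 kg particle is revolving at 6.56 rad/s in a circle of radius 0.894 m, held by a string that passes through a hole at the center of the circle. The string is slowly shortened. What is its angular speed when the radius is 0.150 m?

ω₂ ≈ 233 rad/s

No torque about the axis ⇒ m r₁² ω₁ = m r₂² ω₂.
ω₂ = ω₁ (r₁/r₂)² = (6.56)(0.894/0.150)² = 233.0 rad/s.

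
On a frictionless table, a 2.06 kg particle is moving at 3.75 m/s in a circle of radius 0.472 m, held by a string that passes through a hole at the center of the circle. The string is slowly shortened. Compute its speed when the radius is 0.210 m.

v₂ ≈ 8.43 m/s

Central (radial) force ⇒ zero torque about the center ⇒ m v r is constant.
v₂ = v₁ r₁ / r₂ = (3.75)(0.472) / (0.210) = 8.429 m/s.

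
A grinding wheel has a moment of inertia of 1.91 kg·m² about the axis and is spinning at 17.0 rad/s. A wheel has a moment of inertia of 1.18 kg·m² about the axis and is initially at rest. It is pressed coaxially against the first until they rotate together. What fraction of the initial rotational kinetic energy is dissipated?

The coupling torques are internal; angular momentum about the shared axis is conserved.
Taking A's sense as positive: L = (1.910)(17.0) = 32.47 kg·m²·rad/s.
Combined I = 1.910 + 1.180 = 3.090 kg·m².
ω_f = L / I = 32.47 / 3.090 = 10.51 rad/s.
KE_i = ½ΣIω² = 276.0 J; KE_f = ½(3.090)(10.51)² = 170.6 J.
Fraction dissipated = (KE_i − KE_f)/KE_i = 0.3819.

fraction ≈ 0.382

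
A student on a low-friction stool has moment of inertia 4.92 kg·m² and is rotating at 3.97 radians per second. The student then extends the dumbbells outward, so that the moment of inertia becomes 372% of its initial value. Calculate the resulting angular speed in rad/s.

ω₂ ≈ 1.07 rad/s

No external torque acts about the spin axis, so angular momentum is conserved.
I₂ = 3.72 × 4.92 = 18.30 kg·m².
ω₂ = I₁ω₁ / I₂ = (4.920)(3.97 rad/s) / (18.30) = 1.067 rad/s.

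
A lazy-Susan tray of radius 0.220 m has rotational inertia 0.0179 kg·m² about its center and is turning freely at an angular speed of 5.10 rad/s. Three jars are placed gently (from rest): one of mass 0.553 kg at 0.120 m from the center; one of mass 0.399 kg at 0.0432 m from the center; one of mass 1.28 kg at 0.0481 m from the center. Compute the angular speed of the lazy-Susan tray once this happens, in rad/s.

ω_f ≈ 3.09 rad/s

No external torque acts about the center; L_before = L_after.
Added inertia Σmr² = (0.553)(0.120)² + (0.399)(0.0432)² + (1.28)(0.0481)² = 0.01167 kg·m²; I_f = 0.01790 + 0.01167 = 0.02957 kg·m².
ω_f = I_p ω_i / I_f = (0.01790)(5.10) / 0.02957 = 3.087 rad/s.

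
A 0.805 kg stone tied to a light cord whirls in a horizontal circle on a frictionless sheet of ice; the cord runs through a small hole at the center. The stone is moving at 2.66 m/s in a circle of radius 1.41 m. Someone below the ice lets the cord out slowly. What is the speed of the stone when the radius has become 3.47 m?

v₂ ≈ 1.08 m/s

Central (radial) force ⇒ zero torque about the center ⇒ m v r is constant.
v₂ = v₁ r₁ / r₂ = (2.66)(1.41) / (3.47) = 1.081 m/s.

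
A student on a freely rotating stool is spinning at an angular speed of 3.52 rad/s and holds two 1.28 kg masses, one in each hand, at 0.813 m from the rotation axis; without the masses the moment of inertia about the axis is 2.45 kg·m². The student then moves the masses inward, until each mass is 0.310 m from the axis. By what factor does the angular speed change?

ω₂/ω₁ ≈ 1.54

No external torque acts about the spin axis, so angular momentum is conserved.
I₁ = 2.45 + 2(1.28)(0.813)² = 4.142 kg·m²; I₂ = 2.45 + 2(1.28)(0.310)² = 2.696 kg·m².
ω₂/ω₁ = I₁/I₂ = 4.142 / 2.696 = 1.536.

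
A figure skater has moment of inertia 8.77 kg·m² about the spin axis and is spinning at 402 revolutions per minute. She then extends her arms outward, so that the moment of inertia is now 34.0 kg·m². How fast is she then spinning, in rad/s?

No external torque acts about the spin axis, so angular momentum is conserved.
ω₂ = I₁ω₁ / I₂ = (8.770)(402 rpm) / (34.00) = 103.7 rpm = 10.86 rad/s.

ω₂ ≈ 10.9 rad/s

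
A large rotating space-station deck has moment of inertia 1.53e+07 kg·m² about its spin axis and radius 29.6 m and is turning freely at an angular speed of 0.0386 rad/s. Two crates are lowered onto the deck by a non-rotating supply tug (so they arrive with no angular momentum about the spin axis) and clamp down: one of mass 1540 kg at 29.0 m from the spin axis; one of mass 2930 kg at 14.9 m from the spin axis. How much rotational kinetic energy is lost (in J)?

No external torque acts about the spin axis; L_before = L_after.
Added inertia Σmr² = (1540)(29.0)² + (2930)(14.9)² = 1.946e+06 kg·m²; I_f = 1.530e+07 + 1.946e+06 = 1.725e+07 kg·m².
ω_f = I_p ω_i / I_f = (1.530e+07)(0.0386) / 1.725e+07 = 0.03425 rad/s.
KE_i = ½(1.530e+07)(0.03860 rad/s)² = 11400 J; KE_f = ½(1.725e+07)(0.03425)² = 10110 J.

energy lost ≈ 1290 J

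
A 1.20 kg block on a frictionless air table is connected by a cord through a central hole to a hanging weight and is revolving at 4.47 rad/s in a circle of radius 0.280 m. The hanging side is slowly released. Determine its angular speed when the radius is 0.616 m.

ω₂ ≈ 0.924 rad/s

The constraining force is radial, so m r² ω about the center is conserved.
ω₂ = ω₁ (r₁/r₂)² = (4.47)(0.280/0.616)² = 0.9236 rad/s.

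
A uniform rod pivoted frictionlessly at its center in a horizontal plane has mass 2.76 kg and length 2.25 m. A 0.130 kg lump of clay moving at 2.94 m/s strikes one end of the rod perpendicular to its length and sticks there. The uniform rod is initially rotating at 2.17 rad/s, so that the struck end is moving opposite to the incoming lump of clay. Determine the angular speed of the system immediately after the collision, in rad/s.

|ω_f| ≈ 1.58 rad/s

The axle reaction passes through the pivot and exerts no torque about it; angular momentum about the pivot is conserved through the impact.
I_p = (1/12)(2.76)(2.25)² = 1.164 kg·m². Taking the sense of the lump of clay's angular momentum as positive, L_{lump} = m v R = (0.130)(2.94)(2.25/2) = 0.4300 kg·m²/s.
L_i = −I_p ω_p + m v R = −(1.164)(2.17) + 0.4300 = -2.097 kg·m²/s.
After sticking, I_f = I_p + m R² = 1.164 + (0.130)(2.25/2)² = 1.329 kg·m².
ω_f = L_i / I_f = -2.097 / 1.329 = -1.578 rad/s.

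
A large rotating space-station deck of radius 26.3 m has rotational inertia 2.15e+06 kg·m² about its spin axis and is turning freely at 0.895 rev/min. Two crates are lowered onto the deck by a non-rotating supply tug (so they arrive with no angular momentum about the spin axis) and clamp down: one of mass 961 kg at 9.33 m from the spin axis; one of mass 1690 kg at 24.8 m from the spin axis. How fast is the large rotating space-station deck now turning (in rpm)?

The added mass arrives with no angular momentum about the spin axis, and any external torque about the spin axis is negligible, so the system's angular momentum is conserved.
Added inertia Σmr² = (961)(9.33)² + (1690)(24.8)² = 1.123e+06 kg·m²; I_f = 2.150e+06 + 1.123e+06 = 3.273e+06 kg·m².
ω_f = I_p ω_i / I_f = (2.150e+06)(0.895) / 3.273e+06 = 0.5879 rpm.

ω_f ≈ 0.588 rpm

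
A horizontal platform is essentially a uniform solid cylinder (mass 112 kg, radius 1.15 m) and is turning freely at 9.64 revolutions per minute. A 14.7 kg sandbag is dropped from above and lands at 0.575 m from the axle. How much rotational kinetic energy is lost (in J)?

The added mass arrives with no angular momentum about the axle, and any external torque about the axle is negligible, so the system's angular momentum is conserved.
I_p = ½(112)(1.15)² = 74.06 kg·m².
Added inertia Σmr² = (14.7)(0.575)² = 4.860 kg·m²; I_f = 74.06 + 4.860 = 78.92 kg·m².
ω_f = I_p ω_i / I_f = (74.06)(9.64) / 78.92 = 9.046 rpm.
KE_i = ½(74.06)(1.009 rad/s)² = 37.74 J; KE_f = ½(78.92)(0.9473)² = 35.41 J.

energy lost ≈ 2.32 J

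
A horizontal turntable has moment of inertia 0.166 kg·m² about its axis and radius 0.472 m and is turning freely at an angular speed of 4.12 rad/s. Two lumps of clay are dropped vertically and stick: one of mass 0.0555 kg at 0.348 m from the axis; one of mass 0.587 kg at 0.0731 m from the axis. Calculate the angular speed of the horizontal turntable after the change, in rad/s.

ω_f ≈ 3.89 rad/s

No external torque acts about the axis; L_before = L_after.
Added inertia Σmr² = (0.0555)(0.348)² + (0.587)(0.0731)² = 0.009858 kg·m²; I_f = 0.1660 + 0.009858 = 0.1759 kg·m².
ω_f = I_p ω_i / I_f = (0.1660)(4.12) / 0.1759 = 3.889 rad/s.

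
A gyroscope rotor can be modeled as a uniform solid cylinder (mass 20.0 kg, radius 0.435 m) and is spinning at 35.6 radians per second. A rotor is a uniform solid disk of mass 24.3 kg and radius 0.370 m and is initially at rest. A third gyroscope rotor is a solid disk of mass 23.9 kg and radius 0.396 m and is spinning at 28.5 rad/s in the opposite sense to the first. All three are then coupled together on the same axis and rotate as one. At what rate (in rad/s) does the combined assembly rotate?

|ω_f| ≈ 2.57 rad/s

No external torque acts about the common axis, so total angular momentum is conserved.
Moments of inertia: I_A = ½(20.0)(0.435)² = 1.892 kg·m²; I_B = ½(24.3)(0.370)² = 1.663 kg·m²; I_C = ½(23.9)(0.396)² = 1.874 kg·m².
Taking A's sense as positive: L = (1.892)(35.6) − (1.874)(28.5) = 13.96 kg·m²·rad/s.
Combined I = 1.892 + 1.663 + 1.874 = 5.430 kg·m².
ω_f = L / I = 13.96 / 5.430 = 2.570 rad/s.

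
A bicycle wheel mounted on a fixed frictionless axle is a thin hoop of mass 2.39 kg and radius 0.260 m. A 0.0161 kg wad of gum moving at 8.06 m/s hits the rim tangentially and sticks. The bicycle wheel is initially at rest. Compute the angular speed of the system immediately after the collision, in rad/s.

The axle reaction passes through the axle and exerts no torque about it; angular momentum about the axle is conserved through the impact.
I_p = (2.39)(0.260)² = 0.1616 kg·m². Taking the sense of the wad of gum's angular momentum as positive, L_{wad} = m v R = (0.0161)(8.06)(0.260) = 0.03374 kg·m²/s.
L_i = 0 + 0.03374 = 0.03374 kg·m²/s.
After sticking, I_f = I_p + m R² = 0.1616 + (0.0161)(0.260)² = 0.1627 kg·m².
ω_f = L_i / I_f = 0.03374 / 0.1627 = 0.2074 rad/s.

|ω_f| ≈ 0.207 rad/s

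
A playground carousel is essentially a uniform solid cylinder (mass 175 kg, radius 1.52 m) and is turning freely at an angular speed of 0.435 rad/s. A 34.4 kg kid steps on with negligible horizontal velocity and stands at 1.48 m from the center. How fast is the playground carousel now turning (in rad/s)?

ω_f ≈ 0.317 rad/s

No external torque acts about the center; L_before = L_after.
I_p = ½(175)(1.52)² = 202.2 kg·m².
Added inertia Σmr² = (34.4)(1.48)² = 75.35 kg·m²; I_f = 202.2 + 75.35 = 277.5 kg·m².
ω_f = I_p ω_i / I_f = (202.2)(0.435) / 277.5 = 0.3169 rad/s.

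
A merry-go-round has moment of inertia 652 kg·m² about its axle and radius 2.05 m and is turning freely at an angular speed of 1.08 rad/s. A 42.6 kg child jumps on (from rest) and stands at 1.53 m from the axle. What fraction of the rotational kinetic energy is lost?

fraction ≈ 0.133

The added mass arrives with no angular momentum about the axle, and any external torque about the axle is negligible, so the system's angular momentum is conserved.
Added inertia Σmr² = (42.6)(1.53)² = 99.72 kg·m²; I_f = 652.0 + 99.72 = 751.7 kg·m².
ω_f = I_p ω_i / I_f = (652.0)(1.08) / 751.7 = 0.9367 rad/s.
KE_i = ½(652.0)(1.080 rad/s)² = 380.2 J; KE_f = ½(751.7)(0.9367)² = 329.8 J.
Fraction lost = 0.1327.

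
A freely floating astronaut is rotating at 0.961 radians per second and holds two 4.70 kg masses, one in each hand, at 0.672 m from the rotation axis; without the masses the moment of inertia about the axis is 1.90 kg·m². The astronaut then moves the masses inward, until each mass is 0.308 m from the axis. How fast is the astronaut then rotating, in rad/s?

Angular momentum about the spin axis is conserved since the torque about it is zero.
I₁ = 1.90 + 2(4.70)(0.672)² = 6.145 kg·m²; I₂ = 1.90 + 2(4.70)(0.308)² = 2.792 kg·m².
ω₂ = I₁ω₁ / I₂ = (6.145)(0.961 rad/s) / (2.792) = 2.115 rad/s.

ω₂ ≈ 2.12 rad/s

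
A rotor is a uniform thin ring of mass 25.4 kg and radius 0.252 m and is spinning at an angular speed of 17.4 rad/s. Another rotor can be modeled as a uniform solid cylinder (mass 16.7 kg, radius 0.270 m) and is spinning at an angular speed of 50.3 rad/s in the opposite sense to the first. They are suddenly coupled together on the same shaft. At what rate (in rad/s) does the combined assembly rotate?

The coupling torques are internal; angular momentum about the shared axis is conserved.
Moments of inertia: I_A = (25.4)(0.252)² = 1.613 kg·m²; I_B = ½(16.7)(0.270)² = 0.6087 kg·m².
Taking A's sense as positive: L = (1.613)(17.4) − (0.6087)(50.3) = -2.552 kg·m²·rad/s.
Combined I = 1.613 + 0.6087 = 2.222 kg·m².
ω_f = L / I = -2.552 / 2.222 = -1.149 rad/s.

|ω_f| ≈ 1.15 rad/s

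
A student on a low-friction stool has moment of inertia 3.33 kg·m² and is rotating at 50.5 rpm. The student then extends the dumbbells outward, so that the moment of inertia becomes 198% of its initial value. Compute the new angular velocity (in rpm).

No external torque acts about the spin axis, so angular momentum is conserved.
I₂ = 1.98 × 3.33 = 6.593 kg·m².
ω₂ = I₁ω₁ / I₂ = (3.330)(50.5 rpm) / (6.593) = 25.51 rpm.

ω₂ ≈ 25.5 rpm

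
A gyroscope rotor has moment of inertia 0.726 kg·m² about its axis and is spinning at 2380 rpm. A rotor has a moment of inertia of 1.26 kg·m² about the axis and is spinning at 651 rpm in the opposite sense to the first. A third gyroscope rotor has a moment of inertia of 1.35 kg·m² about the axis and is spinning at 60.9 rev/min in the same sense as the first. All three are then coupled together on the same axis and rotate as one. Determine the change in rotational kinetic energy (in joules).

ΔKE ≈ -23900 J

No external torque acts about the common axis, so total angular momentum is conserved.
Taking A's sense as positive: L = (0.7260)(2380) − (1.260)(651) + (1.350)(60.9) = 989.8 kg·m²·rpm.
Combined I = 0.7260 + 1.260 + 1.350 = 3.336 kg·m².
ω_f = L / I = 989.8 / 3.336 = 296.7 rpm.
KE_i = ½ΣIω² = 25500 J; KE_f = ½(3.336)(31.07)² = 1610 J.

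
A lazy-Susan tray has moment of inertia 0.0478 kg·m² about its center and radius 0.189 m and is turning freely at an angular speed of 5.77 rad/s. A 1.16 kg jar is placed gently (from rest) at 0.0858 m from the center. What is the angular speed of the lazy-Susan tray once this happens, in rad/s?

The added mass arrives with no angular momentum about the center, and any external torque about the center is negligible, so the system's angular momentum is conserved.
Added inertia Σmr² = (1.16)(0.0858)² = 0.008540 kg·m²; I_f = 0.04780 + 0.008540 = 0.05634 kg·m².
ω_f = I_p ω_i / I_f = (0.04780)(5.77) / 0.05634 = 4.895 rad/s.

ω_f ≈ 4.90 rad/s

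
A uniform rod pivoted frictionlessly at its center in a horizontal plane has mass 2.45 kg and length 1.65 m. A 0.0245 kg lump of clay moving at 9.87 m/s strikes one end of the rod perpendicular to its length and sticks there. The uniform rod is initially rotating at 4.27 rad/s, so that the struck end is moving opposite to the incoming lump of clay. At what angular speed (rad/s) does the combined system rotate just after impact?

|ω_f| ≈ 3.80 rad/s

The axle reaction passes through the pivot and exerts no torque about it; angular momentum about the pivot is conserved through the impact.
I_p = (1/12)(2.45)(1.65)² = 0.5558 kg·m². Taking the sense of the lump of clay's angular momentum as positive, L_{lump} = m v R = (0.0245)(9.87)(1.65/2) = 0.1995 kg·m²/s.
L_i = −I_p ω_p + m v R = −(0.5558)(4.27) + 0.1995 = -2.174 kg·m²/s.
After sticking, I_f = I_p + m R² = 0.5558 + (0.0245)(1.65/2)² = 0.5725 kg·m².
ω_f = L_i / I_f = -2.174 / 0.5725 = -3.797 rad/s.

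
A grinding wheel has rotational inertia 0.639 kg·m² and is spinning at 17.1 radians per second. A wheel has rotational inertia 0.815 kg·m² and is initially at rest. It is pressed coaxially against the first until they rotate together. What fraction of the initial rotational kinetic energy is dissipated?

No external torque acts about the common axis, so total angular momentum is conserved.
Taking A's sense as positive: L = (0.6390)(17.1) = 10.93 kg·m²·rad/s.
Combined I = 0.6390 + 0.8150 = 1.454 kg·m².
ω_f = L / I = 10.93 / 1.454 = 7.515 rad/s.
KE_i = ½ΣIω² = 93.42 J; KE_f = ½(1.454)(7.515)² = 41.06 J.
Fraction dissipated = (KE_i − KE_f)/KE_i = 0.5605.

fraction ≈ 0.561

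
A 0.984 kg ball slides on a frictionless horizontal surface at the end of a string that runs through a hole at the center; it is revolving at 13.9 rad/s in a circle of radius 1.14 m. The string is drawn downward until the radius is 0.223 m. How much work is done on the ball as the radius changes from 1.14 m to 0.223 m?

No torque about the axis ⇒ m r₁² ω₁ = m r₂² ω₂.
ω₂ = ω₁ (r₁/r₂)² = (13.9)(1.14/0.223)² = 363.3 rad/s.
W = ΔKE = ½m(v₂² − v₁²) = 3105 J.

W ≈ 3100 J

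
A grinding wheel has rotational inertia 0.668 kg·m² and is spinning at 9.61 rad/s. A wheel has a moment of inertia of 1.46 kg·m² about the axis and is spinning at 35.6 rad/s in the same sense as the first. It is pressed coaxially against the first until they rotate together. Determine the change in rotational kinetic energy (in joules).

ΔKE ≈ -155 J

No external torque acts about the common axis, so total angular momentum is conserved.
Taking A's sense as positive: L = (0.6680)(9.61) + (1.460)(35.6) = 58.40 kg·m²·rad/s.
Combined I = 0.6680 + 1.460 = 2.128 kg·m².
ω_f = L / I = 58.40 / 2.128 = 27.44 rad/s.
KE_i = ½ΣIω² = 956.0 J; KE_f = ½(2.128)(27.44)² = 801.2 J.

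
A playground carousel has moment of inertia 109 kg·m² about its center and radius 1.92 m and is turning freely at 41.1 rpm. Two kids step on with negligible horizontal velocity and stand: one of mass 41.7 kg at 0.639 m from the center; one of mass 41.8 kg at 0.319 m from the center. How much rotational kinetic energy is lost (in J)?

energy lost ≈ 165 J

No external torque acts about the center; L_before = L_after.
Added inertia Σmr² = (41.7)(0.639)² + (41.8)(0.319)² = 21.28 kg·m²; I_f = 109.0 + 21.28 = 130.3 kg·m².
ω_f = I_p ω_i / I_f = (109.0)(41.1) / 130.3 = 34.39 rpm.
KE_i = ½(109.0)(4.304 rad/s)² = 1010 J; KE_f = ½(130.3)(3.601)² = 844.7 J.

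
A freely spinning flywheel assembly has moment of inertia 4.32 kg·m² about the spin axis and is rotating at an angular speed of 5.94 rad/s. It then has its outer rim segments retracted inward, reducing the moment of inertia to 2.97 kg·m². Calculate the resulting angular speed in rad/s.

No external torque acts about the spin axis, so angular momentum is conserved.
ω₂ = I₁ω₁ / I₂ = (4.320)(5.94 rad/s) / (2.970) = 8.640 rad/s.

ω₂ ≈ 8.64 rad/s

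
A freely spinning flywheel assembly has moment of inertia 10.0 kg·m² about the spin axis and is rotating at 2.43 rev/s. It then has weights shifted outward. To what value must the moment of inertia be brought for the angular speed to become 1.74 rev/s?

With no external torque about the axis, L is conserved: I₁ω₁ = I₂ω₂.
I₂ = I₁ω₁ / ω₂ = (10.0)(2.43) / (1.74) = 13.97 kg·m².

I₂ ≈ 14.0 kg·m²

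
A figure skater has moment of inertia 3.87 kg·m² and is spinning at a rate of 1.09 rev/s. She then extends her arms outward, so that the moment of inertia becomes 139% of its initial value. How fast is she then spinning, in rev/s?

Angular momentum about the spin axis is conserved since the torque about it is zero.
I₂ = 1.39 × 3.87 = 5.379 kg·m².
ω₂ = I₁ω₁ / I₂ = (3.870)(1.09 rev/s) / (5.379) = 0.7842 rev/s.

ω₂ ≈ 0.784 rev/s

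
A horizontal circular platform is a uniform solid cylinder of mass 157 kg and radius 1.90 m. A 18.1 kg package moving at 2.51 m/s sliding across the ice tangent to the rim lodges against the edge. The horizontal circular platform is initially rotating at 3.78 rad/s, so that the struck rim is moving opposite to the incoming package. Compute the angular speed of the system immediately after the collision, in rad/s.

|ω_f| ≈ 2.82 rad/s

About the central axle the impulsive forces during the collision are internal, so angular momentum about that axis is conserved.
I_p = ½(157)(1.90)² = 283.4 kg·m². Taking the sense of the package's angular momentum as positive, L_{package} = m v R = (18.1)(2.51)(1.90) = 86.32 kg·m²/s.
L_i = −I_p ω_p + m v R = −(283.4)(3.78) + 86.32 = -984.9 kg·m²/s.
After sticking, I_f = I_p + m R² = 283.4 + (18.1)(1.90)² = 348.7 kg·m².
ω_f = L_i / I_f = -984.9 / 348.7 = -2.824 rad/s.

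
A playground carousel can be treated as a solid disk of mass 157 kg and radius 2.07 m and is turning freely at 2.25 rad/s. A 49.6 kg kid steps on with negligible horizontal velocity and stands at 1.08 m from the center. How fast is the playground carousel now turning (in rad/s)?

ω_f ≈ 1.92 rad/s

No external torque acts about the center; L_before = L_after.
I_p = ½(157)(2.07)² = 336.4 kg·m².
Added inertia Σmr² = (49.6)(1.08)² = 57.85 kg·m²; I_f = 336.4 + 57.85 = 394.2 kg·m².
ω_f = I_p ω_i / I_f = (336.4)(2.25) / 394.2 = 1.920 rad/s.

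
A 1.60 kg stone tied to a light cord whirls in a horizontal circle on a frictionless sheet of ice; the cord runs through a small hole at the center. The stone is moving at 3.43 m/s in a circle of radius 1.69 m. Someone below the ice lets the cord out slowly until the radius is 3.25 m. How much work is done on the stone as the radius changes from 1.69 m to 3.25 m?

The only horizontal force on the mass is along the cord (radial), so it exerts no torque about the hole and angular momentum m v r is conserved.
v₂ = v₁ r₁ / r₂ = (3.43)(1.69) / (3.25) = 1.784 m/s.
W = ΔKE = ½m(v₂² − v₁²) = -6.867 J.

W ≈ -6.87 J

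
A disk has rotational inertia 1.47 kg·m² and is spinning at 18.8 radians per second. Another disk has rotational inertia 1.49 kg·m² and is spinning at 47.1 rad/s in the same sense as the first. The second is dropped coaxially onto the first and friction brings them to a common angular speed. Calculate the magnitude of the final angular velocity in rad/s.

The coupling torques are internal; angular momentum about the shared axis is conserved.
Taking A's sense as positive: L = (1.470)(18.8) + (1.490)(47.1) = 97.81 kg·m²·rad/s.
Combined I = 1.470 + 1.490 = 2.960 kg·m².
ω_f = L / I = 97.81 / 2.960 = 33.05 rad/s.

|ω_f| ≈ 33.0 rad/s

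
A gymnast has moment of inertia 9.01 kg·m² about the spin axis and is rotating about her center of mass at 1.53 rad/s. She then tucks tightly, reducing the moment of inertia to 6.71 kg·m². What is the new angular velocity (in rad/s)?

ω₂ ≈ 2.05 rad/s

No external torque acts about the spin axis, so angular momentum is conserved.
ω₂ = I₁ω₁ / I₂ = (9.010)(1.53 rad/s) / (6.710) = 2.054 rad/s.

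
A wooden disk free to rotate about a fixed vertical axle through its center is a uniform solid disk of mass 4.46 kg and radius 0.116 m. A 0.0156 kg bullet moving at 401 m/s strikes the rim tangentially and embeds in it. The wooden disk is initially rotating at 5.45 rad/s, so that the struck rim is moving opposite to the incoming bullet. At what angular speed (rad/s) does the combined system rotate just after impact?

The axle reaction passes through the axle and exerts no torque about it; angular momentum about the axle is conserved through the impact.
I_p = ½(4.46)(0.116)² = 0.03001 kg·m². Taking the sense of the bullet's angular momentum as positive, L_{bullet} = m v R = (0.0156)(401)(0.116) = 0.7256 kg·m²/s.
L_i = −I_p ω_p + m v R = −(0.03001)(5.45) + 0.7256 = 0.5621 kg·m²/s.
After sticking, I_f = I_p + m R² = 0.03001 + (0.0156)(0.116)² = 0.03022 kg·m².
ω_f = L_i / I_f = 0.5621 / 0.03022 = 18.60 rad/s.

|ω_f| ≈ 18.6 rad/s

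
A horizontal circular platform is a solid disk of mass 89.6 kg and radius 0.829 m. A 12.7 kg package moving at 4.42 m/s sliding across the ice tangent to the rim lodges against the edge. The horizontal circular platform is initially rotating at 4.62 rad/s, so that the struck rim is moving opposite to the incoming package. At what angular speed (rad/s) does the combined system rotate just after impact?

About the central axle the impulsive forces during the collision are internal, so angular momentum about that axis is conserved.
I_p = ½(89.6)(0.829)² = 30.79 kg·m². Taking the sense of the package's angular momentum as positive, L_{package} = m v R = (12.7)(4.42)(0.829) = 46.54 kg·m²/s.
L_i = −I_p ω_p + m v R = −(30.79)(4.62) + 46.54 = -95.71 kg·m²/s.
After sticking, I_f = I_p + m R² = 30.79 + (12.7)(0.829)² = 39.52 kg·m².
ω_f = L_i / I_f = -95.71 / 39.52 = -2.422 rad/s.

|ω_f| ≈ 2.42 rad/s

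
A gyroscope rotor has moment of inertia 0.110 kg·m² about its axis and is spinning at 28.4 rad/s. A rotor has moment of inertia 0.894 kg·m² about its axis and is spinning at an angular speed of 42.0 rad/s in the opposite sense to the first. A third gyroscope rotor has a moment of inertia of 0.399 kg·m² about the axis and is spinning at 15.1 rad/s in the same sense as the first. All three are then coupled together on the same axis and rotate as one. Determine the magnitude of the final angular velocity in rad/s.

The coupling torques are internal; angular momentum about the shared axis is conserved.
Taking A's sense as positive: L = (0.1100)(28.4) − (0.8940)(42.0) + (0.3990)(15.1) = -28.40 kg·m²·rad/s.
Combined I = 0.1100 + 0.8940 + 0.3990 = 1.403 kg·m².
ω_f = L / I = -28.40 / 1.403 = -20.24 rad/s.

|ω_f| ≈ 20.2 rad/s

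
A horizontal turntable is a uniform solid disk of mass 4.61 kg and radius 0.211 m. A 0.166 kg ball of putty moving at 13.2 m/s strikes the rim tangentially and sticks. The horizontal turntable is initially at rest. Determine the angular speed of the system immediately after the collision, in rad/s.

|ω_f| ≈ 4.20 rad/s

The axle reaction passes through the axle and exerts no torque about it; angular momentum about the axle is conserved through the impact.
I_p = ½(4.61)(0.211)² = 0.1026 kg·m². Taking the sense of the ball of putty's angular momentum as positive, L_{ball} = m v R = (0.166)(13.2)(0.211) = 0.4623 kg·m²/s.
L_i = 0 + 0.4623 = 0.4623 kg·m²/s.
After sticking, I_f = I_p + m R² = 0.1026 + (0.166)(0.211)² = 0.1100 kg·m².
ω_f = L_i / I_f = 0.4623 / 0.1100 = 4.203 rad/s.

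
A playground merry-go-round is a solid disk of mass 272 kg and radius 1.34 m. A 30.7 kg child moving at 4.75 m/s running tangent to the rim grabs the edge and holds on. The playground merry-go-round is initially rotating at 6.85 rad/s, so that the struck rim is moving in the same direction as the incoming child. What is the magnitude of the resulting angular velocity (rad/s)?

The axle reaction passes through the axle and exerts no torque about it; angular momentum about the axle is conserved through the impact.
I_p = ½(272)(1.34)² = 244.2 kg·m². Taking the sense of the child's angular momentum as positive, L_{child} = m v R = (30.7)(4.75)(1.34) = 195.4 kg·m²/s.
L_i = +I_p ω_p + m v R = +(244.2)(6.85) + 195.4 = 1868 kg·m²/s.
After sticking, I_f = I_p + m R² = 244.2 + (30.7)(1.34)² = 299.3 kg·m².
ω_f = L_i / I_f = 1868 / 299.3 = 6.241 rad/s.

|ω_f| ≈ 6.24 rad/s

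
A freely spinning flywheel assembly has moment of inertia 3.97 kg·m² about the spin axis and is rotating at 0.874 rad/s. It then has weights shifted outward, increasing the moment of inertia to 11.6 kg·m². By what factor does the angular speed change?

ω₂/ω₁ ≈ 0.342

Angular momentum about the spin axis is conserved since the torque about it is zero.
ω₂/ω₁ = I₁/I₂ = 3.970 / 11.60 = 0.3422.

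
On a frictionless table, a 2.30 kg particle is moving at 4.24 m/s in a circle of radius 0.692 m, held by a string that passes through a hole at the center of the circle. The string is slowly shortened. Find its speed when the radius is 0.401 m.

Central (radial) force ⇒ zero torque about the center ⇒ m v r is constant.
v₂ = v₁ r₁ / r₂ = (4.24)(0.692) / (0.401) = 7.317 m/s.

v₂ ≈ 7.32 m/s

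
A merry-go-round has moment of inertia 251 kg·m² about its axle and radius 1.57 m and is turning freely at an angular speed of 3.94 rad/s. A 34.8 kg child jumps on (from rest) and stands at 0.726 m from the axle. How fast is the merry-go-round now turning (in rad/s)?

ω_f ≈ 3.67 rad/s

The added mass arrives with no angular momentum about the axle, and any external torque about the axle is negligible, so the system's angular momentum is conserved.
Added inertia Σmr² = (34.8)(0.726)² = 18.34 kg·m²; I_f = 251.0 + 18.34 = 269.3 kg·m².
ω_f = I_p ω_i / I_f = (251.0)(3.94) / 269.3 = 3.672 rad/s.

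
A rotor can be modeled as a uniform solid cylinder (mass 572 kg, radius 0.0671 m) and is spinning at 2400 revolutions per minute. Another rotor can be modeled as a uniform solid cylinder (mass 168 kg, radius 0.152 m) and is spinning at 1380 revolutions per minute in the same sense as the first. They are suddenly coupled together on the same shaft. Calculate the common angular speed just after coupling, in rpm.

The coupling torques are internal; angular momentum about the shared axis is conserved.
Moments of inertia: I_A = ½(572)(0.0671)² = 1.288 kg·m²; I_B = ½(168)(0.152)² = 1.941 kg·m².
Taking A's sense as positive: L = (1.288)(2400) + (1.941)(1380) = 5769 kg·m²·rpm.
Combined I = 1.288 + 1.941 = 3.228 kg·m².
ω_f = L / I = 5769 / 3.228 = 1787 rpm.

|ω_f| ≈ 1790 rpm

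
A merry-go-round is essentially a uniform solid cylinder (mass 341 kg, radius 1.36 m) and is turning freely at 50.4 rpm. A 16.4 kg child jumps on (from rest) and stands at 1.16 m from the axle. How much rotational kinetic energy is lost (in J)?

No external torque acts about the axle; L_before = L_after.
I_p = ½(341)(1.36)² = 315.4 kg·m².
Added inertia Σmr² = (16.4)(1.16)² = 22.07 kg·m²; I_f = 315.4 + 22.07 = 337.4 kg·m².
ω_f = I_p ω_i / I_f = (315.4)(50.4) / 337.4 = 47.10 rpm.
KE_i = ½(315.4)(5.278 rad/s)² = 4392 J; KE_f = ½(337.4)(4.933)² = 4105 J.

energy lost ≈ 287 J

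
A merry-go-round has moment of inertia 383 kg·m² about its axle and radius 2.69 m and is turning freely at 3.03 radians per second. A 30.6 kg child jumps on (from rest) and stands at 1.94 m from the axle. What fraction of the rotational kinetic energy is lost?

fraction ≈ 0.231

The added mass arrives with no angular momentum about the axle, and any external torque about the axle is negligible, so the system's angular momentum is conserved.
Added inertia Σmr² = (30.6)(1.94)² = 115.2 kg·m²; I_f = 383.0 + 115.2 = 498.2 kg·m².
ω_f = I_p ω_i / I_f = (383.0)(3.03) / 498.2 = 2.330 rad/s.
KE_i = ½(383.0)(3.030 rad/s)² = 1758 J; KE_f = ½(498.2)(2.330)² = 1352 J.
Fraction lost = 0.2312.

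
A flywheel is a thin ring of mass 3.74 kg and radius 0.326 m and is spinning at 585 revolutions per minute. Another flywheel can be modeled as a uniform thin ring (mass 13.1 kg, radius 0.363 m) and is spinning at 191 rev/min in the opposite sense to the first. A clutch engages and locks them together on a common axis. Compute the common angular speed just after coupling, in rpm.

No external torque acts about the common axis, so total angular momentum is conserved.
Moments of inertia: I_A = (3.74)(0.326)² = 0.3975 kg·m²; I_B = (13.1)(0.363)² = 1.726 kg·m².
Taking A's sense as positive: L = (0.3975)(585) − (1.726)(191) = -97.18 kg·m²·rpm.
Combined I = 0.3975 + 1.726 = 2.124 kg·m².
ω_f = L / I = -97.18 / 2.124 = -45.76 rpm.

|ω_f| ≈ 45.8 rpm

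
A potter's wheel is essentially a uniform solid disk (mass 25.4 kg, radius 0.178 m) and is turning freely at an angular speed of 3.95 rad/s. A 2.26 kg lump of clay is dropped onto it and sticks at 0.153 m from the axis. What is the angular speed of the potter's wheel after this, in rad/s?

The added mass arrives with no angular momentum about the axis, and any external torque about the axis is negligible, so the system's angular momentum is conserved.
I_p = ½(25.4)(0.178)² = 0.4024 kg·m².
Added inertia Σmr² = (2.26)(0.153)² = 0.05290 kg·m²; I_f = 0.4024 + 0.05290 = 0.4553 kg·m².
ω_f = I_p ω_i / I_f = (0.4024)(3.95) / 0.4553 = 3.491 rad/s.

ω_f ≈ 3.49 rad/s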